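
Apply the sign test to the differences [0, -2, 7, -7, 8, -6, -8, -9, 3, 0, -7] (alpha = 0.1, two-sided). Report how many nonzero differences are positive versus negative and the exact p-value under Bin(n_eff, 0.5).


Step 1: Discard zero differences. Original n = 11; n_eff = number of nonzero differences = 9.
Nonzero differences (with sign): -2, +7, -7, +8, -6, -8, -9, +3, -7
Step 2: Count signs: positive = 3, negative = 6.
Step 3: Under H0: P(positive) = 0.5, so the number of positives S ~ Bin(9, 0.5).
Step 4: Two-sided exact p-value = sum of Bin(9,0.5) probabilities at or below the observed probability = 0.507812.
Step 5: alpha = 0.1. fail to reject H0.

n_eff = 9, pos = 3, neg = 6, p = 0.507812, fail to reject H0.


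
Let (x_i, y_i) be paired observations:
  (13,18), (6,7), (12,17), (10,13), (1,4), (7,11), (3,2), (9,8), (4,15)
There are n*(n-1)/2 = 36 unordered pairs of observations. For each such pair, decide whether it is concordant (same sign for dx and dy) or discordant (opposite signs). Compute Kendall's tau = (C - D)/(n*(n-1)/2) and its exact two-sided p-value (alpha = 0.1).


Step 1: Enumerate the 36 unordered pairs (i,j) with i<j and classify each by sign(x_j-x_i) * sign(y_j-y_i).
  (1,2):dx=-7,dy=-11->C; (1,3):dx=-1,dy=-1->C; (1,4):dx=-3,dy=-5->C; (1,5):dx=-12,dy=-14->C
  (1,6):dx=-6,dy=-7->C; (1,7):dx=-10,dy=-16->C; (1,8):dx=-4,dy=-10->C; (1,9):dx=-9,dy=-3->C
  (2,3):dx=+6,dy=+10->C; (2,4):dx=+4,dy=+6->C; (2,5):dx=-5,dy=-3->C; (2,6):dx=+1,dy=+4->C
  (2,7):dx=-3,dy=-5->C; (2,8):dx=+3,dy=+1->C; (2,9):dx=-2,dy=+8->D; (3,4):dx=-2,dy=-4->C
  (3,5):dx=-11,dy=-13->C; (3,6):dx=-5,dy=-6->C; (3,7):dx=-9,dy=-15->C; (3,8):dx=-3,dy=-9->C
  (3,9):dx=-8,dy=-2->C; (4,5):dx=-9,dy=-9->C; (4,6):dx=-3,dy=-2->C; (4,7):dx=-7,dy=-11->C
  (4,8):dx=-1,dy=-5->C; (4,9):dx=-6,dy=+2->D; (5,6):dx=+6,dy=+7->C; (5,7):dx=+2,dy=-2->D
  (5,8):dx=+8,dy=+4->C; (5,9):dx=+3,dy=+11->C; (6,7):dx=-4,dy=-9->C; (6,8):dx=+2,dy=-3->D
  (6,9):dx=-3,dy=+4->D; (7,8):dx=+6,dy=+6->C; (7,9):dx=+1,dy=+13->C; (8,9):dx=-5,dy=+7->D
Step 2: C = 30, D = 6, total pairs = 36.
Step 3: tau = (C - D)/(n(n-1)/2) = (30 - 6)/36 = 0.666667.
Step 4: Exact two-sided p-value (enumerate n! = 362880 permutations of y under H0): p = 0.012665.
Step 5: alpha = 0.1. reject H0.

tau_b = 0.6667 (C=30, D=6), p = 0.012665, reject H0.


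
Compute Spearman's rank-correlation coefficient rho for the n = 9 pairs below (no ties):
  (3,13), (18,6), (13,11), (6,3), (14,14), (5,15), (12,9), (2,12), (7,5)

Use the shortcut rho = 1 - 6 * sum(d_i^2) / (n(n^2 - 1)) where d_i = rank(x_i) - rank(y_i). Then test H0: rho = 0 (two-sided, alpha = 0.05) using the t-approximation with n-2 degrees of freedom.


Step 1: Rank x and y separately (midranks; no ties here).
rank(x): 3->2, 18->9, 13->7, 6->4, 14->8, 5->3, 12->6, 2->1, 7->5
rank(y): 13->7, 6->3, 11->5, 3->1, 14->8, 15->9, 9->4, 12->6, 5->2
Step 2: d_i = R_x(i) - R_y(i); compute d_i^2.
  (2-7)^2=25, (9-3)^2=36, (7-5)^2=4, (4-1)^2=9, (8-8)^2=0, (3-9)^2=36, (6-4)^2=4, (1-6)^2=25, (5-2)^2=9
sum(d^2) = 148.
Step 3: rho = 1 - 6*148 / (9*(9^2 - 1)) = 1 - 888/720 = -0.233333.
Step 4: Under H0, t = rho * sqrt((n-2)/(1-rho^2)) = -0.6349 ~ t(7).
Step 5: Two-sided p-value from the t-distribution with 7 df = 0.545699.
Step 6: alpha = 0.05. fail to reject H0.

rho = -0.2333, p = 0.545699, fail to reject H0 at alpha = 0.05.


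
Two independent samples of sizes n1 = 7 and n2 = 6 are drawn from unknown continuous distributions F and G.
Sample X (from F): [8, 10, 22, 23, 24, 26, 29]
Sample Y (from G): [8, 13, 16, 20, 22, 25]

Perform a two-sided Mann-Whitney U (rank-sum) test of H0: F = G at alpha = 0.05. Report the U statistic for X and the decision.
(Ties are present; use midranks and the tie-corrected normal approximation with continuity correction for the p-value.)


Step 1: Combine and sort all 13 observations; assign midranks.
sorted (value, group): (8,X), (8,Y), (10,X), (13,Y), (16,Y), (20,Y), (22,X), (22,Y), (23,X), (24,X), (25,Y), (26,X), (29,X)
ranks: 8->1.5, 8->1.5, 10->3, 13->4, 16->5, 20->6, 22->7.5, 22->7.5, 23->9, 24->10, 25->11, 26->12, 29->13
Step 2: Rank sum for X: R1 = 1.5 + 3 + 7.5 + 9 + 10 + 12 + 13 = 56.
Step 3: U_X = R1 - n1(n1+1)/2 = 56 - 7*8/2 = 56 - 28 = 28.
       U_Y = n1*n2 - U_X = 42 - 28 = 14.
Step 4: Ties are present, so use the tie-corrected normal approximation (with continuity correction) for the p-value.
Step 5: p-value = 0.351785; compare to alpha = 0.05. fail to reject H0.

U_X = 28, p = 0.351785, fail to reject H0 at alpha = 0.05.


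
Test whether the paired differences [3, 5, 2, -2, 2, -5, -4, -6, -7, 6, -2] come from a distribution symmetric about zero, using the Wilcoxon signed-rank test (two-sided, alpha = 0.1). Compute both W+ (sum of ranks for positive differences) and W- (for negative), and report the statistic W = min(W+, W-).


Step 1: Drop any zero differences (none here) and take |d_i|.
|d| = [3, 5, 2, 2, 2, 5, 4, 6, 7, 6, 2]
Step 2: Midrank |d_i| (ties get averaged ranks).
ranks: |3|->5, |5|->7.5, |2|->2.5, |2|->2.5, |2|->2.5, |5|->7.5, |4|->6, |6|->9.5, |7|->11, |6|->9.5, |2|->2.5
Step 3: Attach original signs; sum ranks with positive sign and with negative sign.
W+ = 5 + 7.5 + 2.5 + 2.5 + 9.5 = 27
W- = 2.5 + 7.5 + 6 + 9.5 + 11 + 2.5 = 39
(Check: W+ + W- = 66 should equal n(n+1)/2 = 66.)
Step 4: Test statistic W = min(W+, W-) = 27.
Step 5: Ties in |d|, so use the tie-corrected normal approximation.
        E[W] = n(n+1)/4 = 11*12/4 = 33.
        Tie groups: |d|=2 (t=4), |d|=5 (t=2), |d|=6 (t=2); sum(t^3 - t) = 72.
        Var[W] = n(n+1)(2n+1)/24 - sum(t^3-t)/48 = 3036/24 - 72/48 = 125.
        z = (W - E[W]) / sqrt(Var[W]) = (27 - 33) / 11.1803 = -0.5367.
        Two-sided p = 2*Phi(z) = 0.591505.
Step 6: alpha = 0.1. fail to reject H0.

W+ = 27, W- = 39, W = min = 27, p = 0.591505, fail to reject H0.


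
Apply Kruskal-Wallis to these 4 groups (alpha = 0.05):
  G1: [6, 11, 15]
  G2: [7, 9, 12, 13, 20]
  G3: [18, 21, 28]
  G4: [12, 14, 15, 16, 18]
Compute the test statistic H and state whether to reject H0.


Step 1: Combine all N = 16 observations and assign midranks.
sorted (value, group, rank): (6,G1,1), (7,G2,2), (9,G2,3), (11,G1,4), (12,G2,5.5), (12,G4,5.5), (13,G2,7), (14,G4,8), (15,G1,9.5), (15,G4,9.5), (16,G4,11), (18,G3,12.5), (18,G4,12.5), (20,G2,14), (21,G3,15), (28,G3,16)
Step 2: Sum ranks within each group.
R_1 = 14.5 (n_1 = 3)
R_2 = 31.5 (n_2 = 5)
R_3 = 43.5 (n_3 = 3)
R_4 = 46.5 (n_4 = 5)
Step 3: H = 12/(N(N+1)) * sum(R_i^2/n_i) - 3(N+1)
     = 12/(16*17) * (14.5^2/3 + 31.5^2/5 + 43.5^2/3 + 46.5^2/5) - 3*17
     = 0.044118 * 1331.73 - 51
     = 7.752941.
Step 4: Ties present; correction factor C = 1 - 18/(16^3 - 16) = 0.995588. Corrected H = 7.752941 / 0.995588 = 7.787297.
Step 5: Under H0, H ~ chi^2(3); p-value = 0.050618.
Step 6: alpha = 0.05. fail to reject H0.

H = 7.7873, df = 3, p = 0.050618, fail to reject H0.


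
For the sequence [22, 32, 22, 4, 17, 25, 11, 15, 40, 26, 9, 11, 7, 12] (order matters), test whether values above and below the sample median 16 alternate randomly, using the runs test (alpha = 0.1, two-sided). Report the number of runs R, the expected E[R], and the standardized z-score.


Step 1: Compute median = 16; label A = above, B = below.
Labels in order: AAABAABBAABBBB  (n_A = 7, n_B = 7)
Step 2: Count runs R = 6.
Step 3: Under H0 (random ordering), E[R] = 2*n_A*n_B/(n_A+n_B) + 1 = 2*7*7/14 + 1 = 8.0000.
        Var[R] = 2*n_A*n_B*(2*n_A*n_B - n_A - n_B) / ((n_A+n_B)^2 * (n_A+n_B-1)) = 8232/2548 = 3.2308.
        SD[R] = 1.7974.
Step 4: Continuity-corrected z = (R + 0.5 - E[R]) / SD[R] = (6 + 0.5 - 8.0000) / 1.7974 = -0.8345.
Step 5: Two-sided p-value via normal approximation = 2*(1 - Phi(|z|)) = 0.403986.
Step 6: alpha = 0.1. fail to reject H0.

R = 6, z = -0.8345, p = 0.403986, fail to reject H0.


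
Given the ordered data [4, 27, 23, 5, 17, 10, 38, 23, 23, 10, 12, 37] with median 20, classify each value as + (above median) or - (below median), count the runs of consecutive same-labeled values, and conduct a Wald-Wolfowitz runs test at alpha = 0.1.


Step 1: Compute median = 20; label A = above, B = below.
Labels in order: BAABBBAAABBA  (n_A = 6, n_B = 6)
Step 2: Count runs R = 6.
Step 3: Under H0 (random ordering), E[R] = 2*n_A*n_B/(n_A+n_B) + 1 = 2*6*6/12 + 1 = 7.0000.
        Var[R] = 2*n_A*n_B*(2*n_A*n_B - n_A - n_B) / ((n_A+n_B)^2 * (n_A+n_B-1)) = 4320/1584 = 2.7273.
        SD[R] = 1.6514.
Step 4: Continuity-corrected z = (R + 0.5 - E[R]) / SD[R] = (6 + 0.5 - 7.0000) / 1.6514 = -0.3028.
Step 5: Two-sided p-value via normal approximation = 2*(1 - Phi(|z|)) = 0.762069.
Step 6: alpha = 0.1. fail to reject H0.

R = 6, z = -0.3028, p = 0.762069, fail to reject H0.


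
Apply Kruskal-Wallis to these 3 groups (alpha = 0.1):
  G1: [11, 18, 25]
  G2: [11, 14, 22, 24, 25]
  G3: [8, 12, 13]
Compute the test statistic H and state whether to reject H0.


Step 1: Combine all N = 11 observations and assign midranks.
sorted (value, group, rank): (8,G3,1), (11,G1,2.5), (11,G2,2.5), (12,G3,4), (13,G3,5), (14,G2,6), (18,G1,7), (22,G2,8), (24,G2,9), (25,G1,10.5), (25,G2,10.5)
Step 2: Sum ranks within each group.
R_1 = 20 (n_1 = 3)
R_2 = 36 (n_2 = 5)
R_3 = 10 (n_3 = 3)
Step 3: H = 12/(N(N+1)) * sum(R_i^2/n_i) - 3(N+1)
     = 12/(11*12) * (20^2/3 + 36^2/5 + 10^2/3) - 3*12
     = 0.090909 * 425.867 - 36
     = 2.715152.
Step 4: Ties present; correction factor C = 1 - 12/(11^3 - 11) = 0.990909. Corrected H = 2.715152 / 0.990909 = 2.740061.
Step 5: Under H0, H ~ chi^2(2); p-value = 0.254099.
Step 6: alpha = 0.1. fail to reject H0.

H = 2.7401, df = 2, p = 0.254099, fail to reject H0.


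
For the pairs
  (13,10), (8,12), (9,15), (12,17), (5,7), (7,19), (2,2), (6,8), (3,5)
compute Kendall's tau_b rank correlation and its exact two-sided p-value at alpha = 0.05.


Step 1: Enumerate the 36 unordered pairs (i,j) with i<j and classify each by sign(x_j-x_i) * sign(y_j-y_i).
  (1,2):dx=-5,dy=+2->D; (1,3):dx=-4,dy=+5->D; (1,4):dx=-1,dy=+7->D; (1,5):dx=-8,dy=-3->C
  (1,6):dx=-6,dy=+9->D; (1,7):dx=-11,dy=-8->C; (1,8):dx=-7,dy=-2->C; (1,9):dx=-10,dy=-5->C
  (2,3):dx=+1,dy=+3->C; (2,4):dx=+4,dy=+5->C; (2,5):dx=-3,dy=-5->C; (2,6):dx=-1,dy=+7->D
  (2,7):dx=-6,dy=-10->C; (2,8):dx=-2,dy=-4->C; (2,9):dx=-5,dy=-7->C; (3,4):dx=+3,dy=+2->C
  (3,5):dx=-4,dy=-8->C; (3,6):dx=-2,dy=+4->D; (3,7):dx=-7,dy=-13->C; (3,8):dx=-3,dy=-7->C
  (3,9):dx=-6,dy=-10->C; (4,5):dx=-7,dy=-10->C; (4,6):dx=-5,dy=+2->D; (4,7):dx=-10,dy=-15->C
  (4,8):dx=-6,dy=-9->C; (4,9):dx=-9,dy=-12->C; (5,6):dx=+2,dy=+12->C; (5,7):dx=-3,dy=-5->C
  (5,8):dx=+1,dy=+1->C; (5,9):dx=-2,dy=-2->C; (6,7):dx=-5,dy=-17->C; (6,8):dx=-1,dy=-11->C
  (6,9):dx=-4,dy=-14->C; (7,8):dx=+4,dy=+6->C; (7,9):dx=+1,dy=+3->C; (8,9):dx=-3,dy=-3->C
Step 2: C = 29, D = 7, total pairs = 36.
Step 3: tau = (C - D)/(n(n-1)/2) = (29 - 7)/36 = 0.611111.
Step 4: Exact two-sided p-value (enumerate n! = 362880 permutations of y under H0): p = 0.024741.
Step 5: alpha = 0.05. reject H0.

tau_b = 0.6111 (C=29, D=7), p = 0.024741, reject H0.


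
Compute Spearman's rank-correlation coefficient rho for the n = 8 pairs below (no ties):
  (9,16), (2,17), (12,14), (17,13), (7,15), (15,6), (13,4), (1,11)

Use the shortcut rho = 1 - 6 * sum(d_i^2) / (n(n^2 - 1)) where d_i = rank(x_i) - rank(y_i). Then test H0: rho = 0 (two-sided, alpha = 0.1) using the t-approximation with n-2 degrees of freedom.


Step 1: Rank x and y separately (midranks; no ties here).
rank(x): 9->4, 2->2, 12->5, 17->8, 7->3, 15->7, 13->6, 1->1
rank(y): 16->7, 17->8, 14->5, 13->4, 15->6, 6->2, 4->1, 11->3
Step 2: d_i = R_x(i) - R_y(i); compute d_i^2.
  (4-7)^2=9, (2-8)^2=36, (5-5)^2=0, (8-4)^2=16, (3-6)^2=9, (7-2)^2=25, (6-1)^2=25, (1-3)^2=4
sum(d^2) = 124.
Step 3: rho = 1 - 6*124 / (8*(8^2 - 1)) = 1 - 744/504 = -0.476190.
Step 4: Under H0, t = rho * sqrt((n-2)/(1-rho^2)) = -1.3265 ~ t(6).
Step 5: Two-sided p-value from the t-distribution with 6 df = 0.232936.
Step 6: alpha = 0.1. fail to reject H0.

rho = -0.4762, p = 0.232936, fail to reject H0 at alpha = 0.1.


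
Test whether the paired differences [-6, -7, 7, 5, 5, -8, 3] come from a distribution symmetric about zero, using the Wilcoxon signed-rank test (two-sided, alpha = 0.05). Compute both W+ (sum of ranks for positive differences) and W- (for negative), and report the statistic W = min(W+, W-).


Step 1: Drop any zero differences (none here) and take |d_i|.
|d| = [6, 7, 7, 5, 5, 8, 3]
Step 2: Midrank |d_i| (ties get averaged ranks).
ranks: |6|->4, |7|->5.5, |7|->5.5, |5|->2.5, |5|->2.5, |8|->7, |3|->1
Step 3: Attach original signs; sum ranks with positive sign and with negative sign.
W+ = 5.5 + 2.5 + 2.5 + 1 = 11.5
W- = 4 + 5.5 + 7 = 16.5
(Check: W+ + W- = 28 should equal n(n+1)/2 = 28.)
Step 4: Test statistic W = min(W+, W-) = 11.5.
Step 5: Ties in |d|, so use the tie-corrected normal approximation.
        E[W] = n(n+1)/4 = 7*8/4 = 14.
        Tie groups: |d|=5 (t=2), |d|=7 (t=2); sum(t^3 - t) = 12.
        Var[W] = n(n+1)(2n+1)/24 - sum(t^3-t)/48 = 840/24 - 12/48 = 34.75.
        z = (W - E[W]) / sqrt(Var[W]) = (11.5 - 14) / 5.8949 = -0.4241.
        Two-sided p = 2*Phi(z) = 0.671497.
Step 6: alpha = 0.05. fail to reject H0.

W+ = 11.5, W- = 16.5, W = min = 11.5, p = 0.671497, fail to reject H0.


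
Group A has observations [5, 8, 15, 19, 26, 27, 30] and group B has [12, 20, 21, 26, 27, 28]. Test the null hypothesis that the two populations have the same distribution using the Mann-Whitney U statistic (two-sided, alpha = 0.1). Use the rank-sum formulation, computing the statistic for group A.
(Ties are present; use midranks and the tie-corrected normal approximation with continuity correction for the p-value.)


Step 1: Combine and sort all 13 observations; assign midranks.
sorted (value, group): (5,X), (8,X), (12,Y), (15,X), (19,X), (20,Y), (21,Y), (26,X), (26,Y), (27,X), (27,Y), (28,Y), (30,X)
ranks: 5->1, 8->2, 12->3, 15->4, 19->5, 20->6, 21->7, 26->8.5, 26->8.5, 27->10.5, 27->10.5, 28->12, 30->13
Step 2: Rank sum for X: R1 = 1 + 2 + 4 + 5 + 8.5 + 10.5 + 13 = 44.
Step 3: U_X = R1 - n1(n1+1)/2 = 44 - 7*8/2 = 44 - 28 = 16.
       U_Y = n1*n2 - U_X = 42 - 16 = 26.
Step 4: Ties are present, so use the tie-corrected normal approximation (with continuity correction) for the p-value.
Step 5: p-value = 0.519167; compare to alpha = 0.1. fail to reject H0.

U_X = 16, p = 0.519167, fail to reject H0 at alpha = 0.1.


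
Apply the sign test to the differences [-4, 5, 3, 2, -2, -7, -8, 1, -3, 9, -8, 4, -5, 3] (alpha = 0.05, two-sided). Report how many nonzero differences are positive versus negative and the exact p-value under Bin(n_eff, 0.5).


Step 1: Discard zero differences. Original n = 14; n_eff = number of nonzero differences = 14.
Nonzero differences (with sign): -4, +5, +3, +2, -2, -7, -8, +1, -3, +9, -8, +4, -5, +3
Step 2: Count signs: positive = 7, negative = 7.
Step 3: Under H0: P(positive) = 0.5, so the number of positives S ~ Bin(14, 0.5).
Step 4: Two-sided exact p-value = sum of Bin(14,0.5) probabilities at or below the observed probability = 1.000000.
Step 5: alpha = 0.05. fail to reject H0.

n_eff = 14, pos = 7, neg = 7, p = 1.000000, fail to reject H0.


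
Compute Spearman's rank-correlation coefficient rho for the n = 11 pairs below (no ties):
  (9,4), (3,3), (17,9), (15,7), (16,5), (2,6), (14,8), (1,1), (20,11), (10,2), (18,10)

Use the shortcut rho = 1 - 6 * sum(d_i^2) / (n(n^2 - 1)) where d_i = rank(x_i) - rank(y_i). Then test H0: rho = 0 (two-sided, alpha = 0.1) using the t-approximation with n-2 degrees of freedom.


Step 1: Rank x and y separately (midranks; no ties here).
rank(x): 9->4, 3->3, 17->9, 15->7, 16->8, 2->2, 14->6, 1->1, 20->11, 10->5, 18->10
rank(y): 4->4, 3->3, 9->9, 7->7, 5->5, 6->6, 8->8, 1->1, 11->11, 2->2, 10->10
Step 2: d_i = R_x(i) - R_y(i); compute d_i^2.
  (4-4)^2=0, (3-3)^2=0, (9-9)^2=0, (7-7)^2=0, (8-5)^2=9, (2-6)^2=16, (6-8)^2=4, (1-1)^2=0, (11-11)^2=0, (5-2)^2=9, (10-10)^2=0
sum(d^2) = 38.
Step 3: rho = 1 - 6*38 / (11*(11^2 - 1)) = 1 - 228/1320 = 0.827273.
Step 4: Under H0, t = rho * sqrt((n-2)/(1-rho^2)) = 4.4176 ~ t(9).
Step 5: Two-sided p-value from the t-distribution with 9 df = 0.001677.
Step 6: alpha = 0.1. reject H0.

rho = 0.8273, p = 0.001677, reject H0 at alpha = 0.1.


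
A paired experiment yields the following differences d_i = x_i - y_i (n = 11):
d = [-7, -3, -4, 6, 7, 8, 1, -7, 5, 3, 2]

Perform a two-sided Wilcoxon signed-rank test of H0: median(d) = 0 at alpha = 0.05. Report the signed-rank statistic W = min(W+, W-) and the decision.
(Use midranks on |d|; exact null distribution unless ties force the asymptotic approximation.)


Step 1: Drop any zero differences (none here) and take |d_i|.
|d| = [7, 3, 4, 6, 7, 8, 1, 7, 5, 3, 2]
Step 2: Midrank |d_i| (ties get averaged ranks).
ranks: |7|->9, |3|->3.5, |4|->5, |6|->7, |7|->9, |8|->11, |1|->1, |7|->9, |5|->6, |3|->3.5, |2|->2
Step 3: Attach original signs; sum ranks with positive sign and with negative sign.
W+ = 7 + 9 + 11 + 1 + 6 + 3.5 + 2 = 39.5
W- = 9 + 3.5 + 5 + 9 = 26.5
(Check: W+ + W- = 66 should equal n(n+1)/2 = 66.)
Step 4: Test statistic W = min(W+, W-) = 26.5.
Step 5: Ties in |d|, so use the tie-corrected normal approximation.
        E[W] = n(n+1)/4 = 11*12/4 = 33.
        Tie groups: |d|=3 (t=2), |d|=7 (t=3); sum(t^3 - t) = 30.
        Var[W] = n(n+1)(2n+1)/24 - sum(t^3-t)/48 = 3036/24 - 30/48 = 125.875.
        z = (W - E[W]) / sqrt(Var[W]) = (26.5 - 33) / 11.2194 = -0.5794.
        Two-sided p = 2*Phi(z) = 0.562351.
Step 6: alpha = 0.05. fail to reject H0.

W+ = 39.5, W- = 26.5, W = min = 26.5, p = 0.562351, fail to reject H0.


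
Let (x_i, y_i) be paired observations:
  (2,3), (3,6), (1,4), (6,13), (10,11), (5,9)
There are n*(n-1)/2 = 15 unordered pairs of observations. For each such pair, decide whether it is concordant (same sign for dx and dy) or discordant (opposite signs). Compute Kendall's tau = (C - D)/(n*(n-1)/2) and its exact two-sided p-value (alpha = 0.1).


Step 1: Enumerate the 15 unordered pairs (i,j) with i<j and classify each by sign(x_j-x_i) * sign(y_j-y_i).
  (1,2):dx=+1,dy=+3->C; (1,3):dx=-1,dy=+1->D; (1,4):dx=+4,dy=+10->C; (1,5):dx=+8,dy=+8->C
  (1,6):dx=+3,dy=+6->C; (2,3):dx=-2,dy=-2->C; (2,4):dx=+3,dy=+7->C; (2,5):dx=+7,dy=+5->C
  (2,6):dx=+2,dy=+3->C; (3,4):dx=+5,dy=+9->C; (3,5):dx=+9,dy=+7->C; (3,6):dx=+4,dy=+5->C
  (4,5):dx=+4,dy=-2->D; (4,6):dx=-1,dy=-4->C; (5,6):dx=-5,dy=-2->C
Step 2: C = 13, D = 2, total pairs = 15.
Step 3: tau = (C - D)/(n(n-1)/2) = (13 - 2)/15 = 0.733333.
Step 4: Exact two-sided p-value (enumerate n! = 720 permutations of y under H0): p = 0.055556.
Step 5: alpha = 0.1. reject H0.

tau_b = 0.7333 (C=13, D=2), p = 0.055556, reject H0.


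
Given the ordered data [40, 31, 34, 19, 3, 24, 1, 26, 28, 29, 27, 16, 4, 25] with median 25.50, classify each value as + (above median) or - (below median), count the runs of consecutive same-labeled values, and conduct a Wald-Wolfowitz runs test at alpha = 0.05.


Step 1: Compute median = 25.50; label A = above, B = below.
Labels in order: AAABBBBAAAABBB  (n_A = 7, n_B = 7)
Step 2: Count runs R = 4.
Step 3: Under H0 (random ordering), E[R] = 2*n_A*n_B/(n_A+n_B) + 1 = 2*7*7/14 + 1 = 8.0000.
        Var[R] = 2*n_A*n_B*(2*n_A*n_B - n_A - n_B) / ((n_A+n_B)^2 * (n_A+n_B-1)) = 8232/2548 = 3.2308.
        SD[R] = 1.7974.
Step 4: Continuity-corrected z = (R + 0.5 - E[R]) / SD[R] = (4 + 0.5 - 8.0000) / 1.7974 = -1.9472.
Step 5: Two-sided p-value via normal approximation = 2*(1 - Phi(|z|)) = 0.051508.
Step 6: alpha = 0.05. fail to reject H0.

R = 4, z = -1.9472, p = 0.051508, fail to reject H0.


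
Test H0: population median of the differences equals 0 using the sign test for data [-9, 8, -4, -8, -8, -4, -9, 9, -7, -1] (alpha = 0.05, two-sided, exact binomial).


Step 1: Discard zero differences. Original n = 10; n_eff = number of nonzero differences = 10.
Nonzero differences (with sign): -9, +8, -4, -8, -8, -4, -9, +9, -7, -1
Step 2: Count signs: positive = 2, negative = 8.
Step 3: Under H0: P(positive) = 0.5, so the number of positives S ~ Bin(10, 0.5).
Step 4: Two-sided exact p-value = sum of Bin(10,0.5) probabilities at or below the observed probability = 0.109375.
Step 5: alpha = 0.05. fail to reject H0.

n_eff = 10, pos = 2, neg = 8, p = 0.109375, fail to reject H0.


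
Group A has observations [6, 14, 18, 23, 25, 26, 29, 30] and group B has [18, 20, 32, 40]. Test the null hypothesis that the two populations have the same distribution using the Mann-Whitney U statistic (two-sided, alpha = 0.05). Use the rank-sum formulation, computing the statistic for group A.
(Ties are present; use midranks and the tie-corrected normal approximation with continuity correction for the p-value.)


Step 1: Combine and sort all 12 observations; assign midranks.
sorted (value, group): (6,X), (14,X), (18,X), (18,Y), (20,Y), (23,X), (25,X), (26,X), (29,X), (30,X), (32,Y), (40,Y)
ranks: 6->1, 14->2, 18->3.5, 18->3.5, 20->5, 23->6, 25->7, 26->8, 29->9, 30->10, 32->11, 40->12
Step 2: Rank sum for X: R1 = 1 + 2 + 3.5 + 6 + 7 + 8 + 9 + 10 = 46.5.
Step 3: U_X = R1 - n1(n1+1)/2 = 46.5 - 8*9/2 = 46.5 - 36 = 10.5.
       U_Y = n1*n2 - U_X = 32 - 10.5 = 21.5.
Step 4: Ties are present, so use the tie-corrected normal approximation (with continuity correction) for the p-value.
Step 5: p-value = 0.394938; compare to alpha = 0.05. fail to reject H0.

U_X = 10.5, p = 0.394938, fail to reject H0 at alpha = 0.05.


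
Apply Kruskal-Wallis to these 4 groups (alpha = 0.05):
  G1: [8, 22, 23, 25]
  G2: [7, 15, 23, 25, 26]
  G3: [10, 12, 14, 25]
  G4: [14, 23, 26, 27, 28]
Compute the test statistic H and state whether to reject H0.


Step 1: Combine all N = 18 observations and assign midranks.
sorted (value, group, rank): (7,G2,1), (8,G1,2), (10,G3,3), (12,G3,4), (14,G3,5.5), (14,G4,5.5), (15,G2,7), (22,G1,8), (23,G1,10), (23,G2,10), (23,G4,10), (25,G1,13), (25,G2,13), (25,G3,13), (26,G2,15.5), (26,G4,15.5), (27,G4,17), (28,G4,18)
Step 2: Sum ranks within each group.
R_1 = 33 (n_1 = 4)
R_2 = 46.5 (n_2 = 5)
R_3 = 25.5 (n_3 = 4)
R_4 = 66 (n_4 = 5)
Step 3: H = 12/(N(N+1)) * sum(R_i^2/n_i) - 3(N+1)
     = 12/(18*19) * (33^2/4 + 46.5^2/5 + 25.5^2/4 + 66^2/5) - 3*19
     = 0.035088 * 1738.46 - 57
     = 3.998684.
Step 4: Ties present; correction factor C = 1 - 60/(18^3 - 18) = 0.989680. Corrected H = 3.998684 / 0.989680 = 4.040381.
Step 5: Under H0, H ~ chi^2(3); p-value = 0.257137.
Step 6: alpha = 0.05. fail to reject H0.

H = 4.0404, df = 3, p = 0.257137, fail to reject H0.


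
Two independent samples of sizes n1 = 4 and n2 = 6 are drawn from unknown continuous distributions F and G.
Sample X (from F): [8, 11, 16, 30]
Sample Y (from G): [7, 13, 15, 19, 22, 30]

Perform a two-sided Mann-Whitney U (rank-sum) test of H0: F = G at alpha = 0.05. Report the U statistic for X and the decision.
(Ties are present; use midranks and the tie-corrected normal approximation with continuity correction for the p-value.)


Step 1: Combine and sort all 10 observations; assign midranks.
sorted (value, group): (7,Y), (8,X), (11,X), (13,Y), (15,Y), (16,X), (19,Y), (22,Y), (30,X), (30,Y)
ranks: 7->1, 8->2, 11->3, 13->4, 15->5, 16->6, 19->7, 22->8, 30->9.5, 30->9.5
Step 2: Rank sum for X: R1 = 2 + 3 + 6 + 9.5 = 20.5.
Step 3: U_X = R1 - n1(n1+1)/2 = 20.5 - 4*5/2 = 20.5 - 10 = 10.5.
       U_Y = n1*n2 - U_X = 24 - 10.5 = 13.5.
Step 4: Ties are present, so use the tie-corrected normal approximation (with continuity correction) for the p-value.
Step 5: p-value = 0.830664; compare to alpha = 0.05. fail to reject H0.

U_X = 10.5, p = 0.830664, fail to reject H0 at alpha = 0.05.


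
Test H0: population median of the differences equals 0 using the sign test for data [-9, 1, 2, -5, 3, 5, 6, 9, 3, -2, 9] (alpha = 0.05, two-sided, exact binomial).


Step 1: Discard zero differences. Original n = 11; n_eff = number of nonzero differences = 11.
Nonzero differences (with sign): -9, +1, +2, -5, +3, +5, +6, +9, +3, -2, +9
Step 2: Count signs: positive = 8, negative = 3.
Step 3: Under H0: P(positive) = 0.5, so the number of positives S ~ Bin(11, 0.5).
Step 4: Two-sided exact p-value = sum of Bin(11,0.5) probabilities at or below the observed probability = 0.226562.
Step 5: alpha = 0.05. fail to reject H0.

n_eff = 11, pos = 8, neg = 3, p = 0.226562, fail to reject H0.


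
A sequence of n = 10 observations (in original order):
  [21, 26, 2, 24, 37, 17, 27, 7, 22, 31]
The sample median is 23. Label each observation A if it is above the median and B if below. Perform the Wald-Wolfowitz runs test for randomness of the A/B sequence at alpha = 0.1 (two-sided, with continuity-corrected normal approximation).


Step 1: Compute median = 23; label A = above, B = below.
Labels in order: BABAABABBA  (n_A = 5, n_B = 5)
Step 2: Count runs R = 8.
Step 3: Under H0 (random ordering), E[R] = 2*n_A*n_B/(n_A+n_B) + 1 = 2*5*5/10 + 1 = 6.0000.
        Var[R] = 2*n_A*n_B*(2*n_A*n_B - n_A - n_B) / ((n_A+n_B)^2 * (n_A+n_B-1)) = 2000/900 = 2.2222.
        SD[R] = 1.4907.
Step 4: Continuity-corrected z = (R - 0.5 - E[R]) / SD[R] = (8 - 0.5 - 6.0000) / 1.4907 = 1.0062.
Step 5: Two-sided p-value via normal approximation = 2*(1 - Phi(|z|)) = 0.314305.
Step 6: alpha = 0.1. fail to reject H0.

R = 8, z = 1.0062, p = 0.314305, fail to reject H0.


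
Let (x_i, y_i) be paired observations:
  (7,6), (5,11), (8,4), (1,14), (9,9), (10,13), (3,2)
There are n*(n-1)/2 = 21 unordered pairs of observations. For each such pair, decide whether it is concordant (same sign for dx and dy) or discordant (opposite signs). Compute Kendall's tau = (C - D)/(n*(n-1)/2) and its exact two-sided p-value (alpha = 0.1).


Step 1: Enumerate the 21 unordered pairs (i,j) with i<j and classify each by sign(x_j-x_i) * sign(y_j-y_i).
  (1,2):dx=-2,dy=+5->D; (1,3):dx=+1,dy=-2->D; (1,4):dx=-6,dy=+8->D; (1,5):dx=+2,dy=+3->C
  (1,6):dx=+3,dy=+7->C; (1,7):dx=-4,dy=-4->C; (2,3):dx=+3,dy=-7->D; (2,4):dx=-4,dy=+3->D
  (2,5):dx=+4,dy=-2->D; (2,6):dx=+5,dy=+2->C; (2,7):dx=-2,dy=-9->C; (3,4):dx=-7,dy=+10->D
  (3,5):dx=+1,dy=+5->C; (3,6):dx=+2,dy=+9->C; (3,7):dx=-5,dy=-2->C; (4,5):dx=+8,dy=-5->D
  (4,6):dx=+9,dy=-1->D; (4,7):dx=+2,dy=-12->D; (5,6):dx=+1,dy=+4->C; (5,7):dx=-6,dy=-7->C
  (6,7):dx=-7,dy=-11->C
Step 2: C = 11, D = 10, total pairs = 21.
Step 3: tau = (C - D)/(n(n-1)/2) = (11 - 10)/21 = 0.047619.
Step 4: Exact two-sided p-value (enumerate n! = 5040 permutations of y under H0): p = 1.000000.
Step 5: alpha = 0.1. fail to reject H0.

tau_b = 0.0476 (C=11, D=10), p = 1.000000, fail to reject H0.


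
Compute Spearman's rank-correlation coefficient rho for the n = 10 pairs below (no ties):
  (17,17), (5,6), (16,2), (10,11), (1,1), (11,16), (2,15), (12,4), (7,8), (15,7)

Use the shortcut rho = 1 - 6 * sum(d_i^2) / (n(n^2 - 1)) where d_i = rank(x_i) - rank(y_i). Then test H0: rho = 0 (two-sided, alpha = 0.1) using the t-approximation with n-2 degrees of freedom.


Step 1: Rank x and y separately (midranks; no ties here).
rank(x): 17->10, 5->3, 16->9, 10->5, 1->1, 11->6, 2->2, 12->7, 7->4, 15->8
rank(y): 17->10, 6->4, 2->2, 11->7, 1->1, 16->9, 15->8, 4->3, 8->6, 7->5
Step 2: d_i = R_x(i) - R_y(i); compute d_i^2.
  (10-10)^2=0, (3-4)^2=1, (9-2)^2=49, (5-7)^2=4, (1-1)^2=0, (6-9)^2=9, (2-8)^2=36, (7-3)^2=16, (4-6)^2=4, (8-5)^2=9
sum(d^2) = 128.
Step 3: rho = 1 - 6*128 / (10*(10^2 - 1)) = 1 - 768/990 = 0.224242.
Step 4: Under H0, t = rho * sqrt((n-2)/(1-rho^2)) = 0.6508 ~ t(8).
Step 5: Two-sided p-value from the t-distribution with 8 df = 0.533401.
Step 6: alpha = 0.1. fail to reject H0.

rho = 0.2242, p = 0.533401, fail to reject H0 at alpha = 0.1.


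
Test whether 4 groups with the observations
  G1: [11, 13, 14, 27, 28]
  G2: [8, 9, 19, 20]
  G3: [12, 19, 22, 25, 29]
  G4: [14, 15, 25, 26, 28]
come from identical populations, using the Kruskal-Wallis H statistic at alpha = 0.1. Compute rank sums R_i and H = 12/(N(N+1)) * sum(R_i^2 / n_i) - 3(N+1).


Step 1: Combine all N = 19 observations and assign midranks.
sorted (value, group, rank): (8,G2,1), (9,G2,2), (11,G1,3), (12,G3,4), (13,G1,5), (14,G1,6.5), (14,G4,6.5), (15,G4,8), (19,G2,9.5), (19,G3,9.5), (20,G2,11), (22,G3,12), (25,G3,13.5), (25,G4,13.5), (26,G4,15), (27,G1,16), (28,G1,17.5), (28,G4,17.5), (29,G3,19)
Step 2: Sum ranks within each group.
R_1 = 48 (n_1 = 5)
R_2 = 23.5 (n_2 = 4)
R_3 = 58 (n_3 = 5)
R_4 = 60.5 (n_4 = 5)
Step 3: H = 12/(N(N+1)) * sum(R_i^2/n_i) - 3(N+1)
     = 12/(19*20) * (48^2/5 + 23.5^2/4 + 58^2/5 + 60.5^2/5) - 3*20
     = 0.031579 * 2003.71 - 60
     = 3.275132.
Step 4: Ties present; correction factor C = 1 - 24/(19^3 - 19) = 0.996491. Corrected H = 3.275132 / 0.996491 = 3.286664.
Step 5: Under H0, H ~ chi^2(3); p-value = 0.349503.
Step 6: alpha = 0.1. fail to reject H0.

H = 3.2867, df = 3, p = 0.349503, fail to reject H0.


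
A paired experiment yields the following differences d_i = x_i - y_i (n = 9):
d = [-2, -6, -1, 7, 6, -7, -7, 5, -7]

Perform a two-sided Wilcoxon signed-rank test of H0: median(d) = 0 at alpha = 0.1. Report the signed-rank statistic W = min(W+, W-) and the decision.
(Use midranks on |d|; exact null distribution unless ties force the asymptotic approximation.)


Step 1: Drop any zero differences (none here) and take |d_i|.
|d| = [2, 6, 1, 7, 6, 7, 7, 5, 7]
Step 2: Midrank |d_i| (ties get averaged ranks).
ranks: |2|->2, |6|->4.5, |1|->1, |7|->7.5, |6|->4.5, |7|->7.5, |7|->7.5, |5|->3, |7|->7.5
Step 3: Attach original signs; sum ranks with positive sign and with negative sign.
W+ = 7.5 + 4.5 + 3 = 15
W- = 2 + 4.5 + 1 + 7.5 + 7.5 + 7.5 = 30
(Check: W+ + W- = 45 should equal n(n+1)/2 = 45.)
Step 4: Test statistic W = min(W+, W-) = 15.
Step 5: Ties in |d|, so use the tie-corrected normal approximation.
        E[W] = n(n+1)/4 = 9*10/4 = 22.5.
        Tie groups: |d|=6 (t=2), |d|=7 (t=4); sum(t^3 - t) = 66.
        Var[W] = n(n+1)(2n+1)/24 - sum(t^3-t)/48 = 1710/24 - 66/48 = 69.875.
        z = (W - E[W]) / sqrt(Var[W]) = (15 - 22.5) / 8.3591 = -0.8972.
        Two-sided p = 2*Phi(z) = 0.369600.
Step 6: alpha = 0.1. fail to reject H0.

W+ = 15, W- = 30, W = min = 15, p = 0.369600, fail to reject H0.


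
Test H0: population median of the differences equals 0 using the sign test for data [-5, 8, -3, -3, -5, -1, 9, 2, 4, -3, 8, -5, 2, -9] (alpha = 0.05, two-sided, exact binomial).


Step 1: Discard zero differences. Original n = 14; n_eff = number of nonzero differences = 14.
Nonzero differences (with sign): -5, +8, -3, -3, -5, -1, +9, +2, +4, -3, +8, -5, +2, -9
Step 2: Count signs: positive = 6, negative = 8.
Step 3: Under H0: P(positive) = 0.5, so the number of positives S ~ Bin(14, 0.5).
Step 4: Two-sided exact p-value = sum of Bin(14,0.5) probabilities at or below the observed probability = 0.790527.
Step 5: alpha = 0.05. fail to reject H0.

n_eff = 14, pos = 6, neg = 8, p = 0.790527, fail to reject H0.


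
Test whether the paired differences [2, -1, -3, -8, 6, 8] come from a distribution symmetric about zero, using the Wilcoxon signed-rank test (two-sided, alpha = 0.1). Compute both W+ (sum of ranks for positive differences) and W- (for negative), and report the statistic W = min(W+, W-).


Step 1: Drop any zero differences (none here) and take |d_i|.
|d| = [2, 1, 3, 8, 6, 8]
Step 2: Midrank |d_i| (ties get averaged ranks).
ranks: |2|->2, |1|->1, |3|->3, |8|->5.5, |6|->4, |8|->5.5
Step 3: Attach original signs; sum ranks with positive sign and with negative sign.
W+ = 2 + 4 + 5.5 = 11.5
W- = 1 + 3 + 5.5 = 9.5
(Check: W+ + W- = 21 should equal n(n+1)/2 = 21.)
Step 4: Test statistic W = min(W+, W-) = 9.5.
Step 5: Ties in |d|, so use the tie-corrected normal approximation.
        E[W] = n(n+1)/4 = 6*7/4 = 10.5.
        Tie groups: |d|=8 (t=2); sum(t^3 - t) = 6.
        Var[W] = n(n+1)(2n+1)/24 - sum(t^3-t)/48 = 546/24 - 6/48 = 22.625.
        z = (W - E[W]) / sqrt(Var[W]) = (9.5 - 10.5) / 4.7566 = -0.2102.
        Two-sided p = 2*Phi(z) = 0.833484.
Step 6: alpha = 0.1. fail to reject H0.

W+ = 11.5, W- = 9.5, W = min = 9.5, p = 0.833484, fail to reject H0.


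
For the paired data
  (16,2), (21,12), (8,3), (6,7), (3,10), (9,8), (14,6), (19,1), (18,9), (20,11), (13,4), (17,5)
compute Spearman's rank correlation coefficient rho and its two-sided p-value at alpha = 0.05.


Step 1: Rank x and y separately (midranks; no ties here).
rank(x): 16->7, 21->12, 8->3, 6->2, 3->1, 9->4, 14->6, 19->10, 18->9, 20->11, 13->5, 17->8
rank(y): 2->2, 12->12, 3->3, 7->7, 10->10, 8->8, 6->6, 1->1, 9->9, 11->11, 4->4, 5->5
Step 2: d_i = R_x(i) - R_y(i); compute d_i^2.
  (7-2)^2=25, (12-12)^2=0, (3-3)^2=0, (2-7)^2=25, (1-10)^2=81, (4-8)^2=16, (6-6)^2=0, (10-1)^2=81, (9-9)^2=0, (11-11)^2=0, (5-4)^2=1, (8-5)^2=9
sum(d^2) = 238.
Step 3: rho = 1 - 6*238 / (12*(12^2 - 1)) = 1 - 1428/1716 = 0.167832.
Step 4: Under H0, t = rho * sqrt((n-2)/(1-rho^2)) = 0.5384 ~ t(10).
Step 5: Two-sided p-value from the t-distribution with 10 df = 0.602099.
Step 6: alpha = 0.05. fail to reject H0.

rho = 0.1678, p = 0.602099, fail to reject H0 at alpha = 0.05.


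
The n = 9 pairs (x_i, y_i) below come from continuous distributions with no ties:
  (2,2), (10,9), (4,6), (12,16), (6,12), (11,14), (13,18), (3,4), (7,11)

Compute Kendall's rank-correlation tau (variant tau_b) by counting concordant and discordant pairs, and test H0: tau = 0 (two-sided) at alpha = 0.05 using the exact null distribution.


Step 1: Enumerate the 36 unordered pairs (i,j) with i<j and classify each by sign(x_j-x_i) * sign(y_j-y_i).
  (1,2):dx=+8,dy=+7->C; (1,3):dx=+2,dy=+4->C; (1,4):dx=+10,dy=+14->C; (1,5):dx=+4,dy=+10->C
  (1,6):dx=+9,dy=+12->C; (1,7):dx=+11,dy=+16->C; (1,8):dx=+1,dy=+2->C; (1,9):dx=+5,dy=+9->C
  (2,3):dx=-6,dy=-3->C; (2,4):dx=+2,dy=+7->C; (2,5):dx=-4,dy=+3->D; (2,6):dx=+1,dy=+5->C
  (2,7):dx=+3,dy=+9->C; (2,8):dx=-7,dy=-5->C; (2,9):dx=-3,dy=+2->D; (3,4):dx=+8,dy=+10->C
  (3,5):dx=+2,dy=+6->C; (3,6):dx=+7,dy=+8->C; (3,7):dx=+9,dy=+12->C; (3,8):dx=-1,dy=-2->C
  (3,9):dx=+3,dy=+5->C; (4,5):dx=-6,dy=-4->C; (4,6):dx=-1,dy=-2->C; (4,7):dx=+1,dy=+2->C
  (4,8):dx=-9,dy=-12->C; (4,9):dx=-5,dy=-5->C; (5,6):dx=+5,dy=+2->C; (5,7):dx=+7,dy=+6->C
  (5,8):dx=-3,dy=-8->C; (5,9):dx=+1,dy=-1->D; (6,7):dx=+2,dy=+4->C; (6,8):dx=-8,dy=-10->C
  (6,9):dx=-4,dy=-3->C; (7,8):dx=-10,dy=-14->C; (7,9):dx=-6,dy=-7->C; (8,9):dx=+4,dy=+7->C
Step 2: C = 33, D = 3, total pairs = 36.
Step 3: tau = (C - D)/(n(n-1)/2) = (33 - 3)/36 = 0.833333.
Step 4: Exact two-sided p-value (enumerate n! = 362880 permutations of y under H0): p = 0.000854.
Step 5: alpha = 0.05. reject H0.

tau_b = 0.8333 (C=33, D=3), p = 0.000854, reject H0.


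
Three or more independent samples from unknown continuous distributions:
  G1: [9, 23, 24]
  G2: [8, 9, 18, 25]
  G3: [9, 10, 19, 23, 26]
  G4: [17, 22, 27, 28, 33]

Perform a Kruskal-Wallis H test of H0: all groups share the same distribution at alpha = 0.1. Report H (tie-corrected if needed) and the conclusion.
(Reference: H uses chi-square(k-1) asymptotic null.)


Step 1: Combine all N = 17 observations and assign midranks.
sorted (value, group, rank): (8,G2,1), (9,G1,3), (9,G2,3), (9,G3,3), (10,G3,5), (17,G4,6), (18,G2,7), (19,G3,8), (22,G4,9), (23,G1,10.5), (23,G3,10.5), (24,G1,12), (25,G2,13), (26,G3,14), (27,G4,15), (28,G4,16), (33,G4,17)
Step 2: Sum ranks within each group.
R_1 = 25.5 (n_1 = 3)
R_2 = 24 (n_2 = 4)
R_3 = 40.5 (n_3 = 5)
R_4 = 63 (n_4 = 5)
Step 3: H = 12/(N(N+1)) * sum(R_i^2/n_i) - 3(N+1)
     = 12/(17*18) * (25.5^2/3 + 24^2/4 + 40.5^2/5 + 63^2/5) - 3*18
     = 0.039216 * 1482.6 - 54
     = 4.141176.
Step 4: Ties present; correction factor C = 1 - 30/(17^3 - 17) = 0.993873. Corrected H = 4.141176 / 0.993873 = 4.166708.
Step 5: Under H0, H ~ chi^2(3); p-value = 0.244016.
Step 6: alpha = 0.1. fail to reject H0.

H = 4.1667, df = 3, p = 0.244016, fail to reject H0.


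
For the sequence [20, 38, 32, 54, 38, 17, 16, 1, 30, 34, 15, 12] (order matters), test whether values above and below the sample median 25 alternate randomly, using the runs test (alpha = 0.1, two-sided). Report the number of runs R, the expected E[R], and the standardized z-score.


Step 1: Compute median = 25; label A = above, B = below.
Labels in order: BAAAABBBAABB  (n_A = 6, n_B = 6)
Step 2: Count runs R = 5.
Step 3: Under H0 (random ordering), E[R] = 2*n_A*n_B/(n_A+n_B) + 1 = 2*6*6/12 + 1 = 7.0000.
        Var[R] = 2*n_A*n_B*(2*n_A*n_B - n_A - n_B) / ((n_A+n_B)^2 * (n_A+n_B-1)) = 4320/1584 = 2.7273.
        SD[R] = 1.6514.
Step 4: Continuity-corrected z = (R + 0.5 - E[R]) / SD[R] = (5 + 0.5 - 7.0000) / 1.6514 = -0.9083.
Step 5: Two-sided p-value via normal approximation = 2*(1 - Phi(|z|)) = 0.363722.
Step 6: alpha = 0.1. fail to reject H0.

R = 5, z = -0.9083, p = 0.363722, fail to reject H0.


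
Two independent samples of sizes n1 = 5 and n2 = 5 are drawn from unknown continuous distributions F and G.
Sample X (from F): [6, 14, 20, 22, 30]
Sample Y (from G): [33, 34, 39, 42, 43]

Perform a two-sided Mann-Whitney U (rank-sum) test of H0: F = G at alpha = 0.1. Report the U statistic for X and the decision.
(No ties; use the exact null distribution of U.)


Step 1: Combine and sort all 10 observations; assign midranks.
sorted (value, group): (6,X), (14,X), (20,X), (22,X), (30,X), (33,Y), (34,Y), (39,Y), (42,Y), (43,Y)
ranks: 6->1, 14->2, 20->3, 22->4, 30->5, 33->6, 34->7, 39->8, 42->9, 43->10
Step 2: Rank sum for X: R1 = 1 + 2 + 3 + 4 + 5 = 15.
Step 3: U_X = R1 - n1(n1+1)/2 = 15 - 5*6/2 = 15 - 15 = 0.
       U_Y = n1*n2 - U_X = 25 - 0 = 25.
Step 4: No ties, so the exact null distribution of U (based on enumerating the C(10,5) = 252 equally likely rank assignments) gives the two-sided p-value.
Step 5: p-value = 0.007937; compare to alpha = 0.1. reject H0.

U_X = 0, p = 0.007937, reject H0 at alpha = 0.1.


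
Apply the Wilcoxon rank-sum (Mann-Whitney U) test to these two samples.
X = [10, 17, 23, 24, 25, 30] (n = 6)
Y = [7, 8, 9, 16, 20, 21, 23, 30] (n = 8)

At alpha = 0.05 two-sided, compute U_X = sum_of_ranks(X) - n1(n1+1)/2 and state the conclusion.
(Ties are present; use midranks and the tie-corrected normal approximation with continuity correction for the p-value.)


Step 1: Combine and sort all 14 observations; assign midranks.
sorted (value, group): (7,Y), (8,Y), (9,Y), (10,X), (16,Y), (17,X), (20,Y), (21,Y), (23,X), (23,Y), (24,X), (25,X), (30,X), (30,Y)
ranks: 7->1, 8->2, 9->3, 10->4, 16->5, 17->6, 20->7, 21->8, 23->9.5, 23->9.5, 24->11, 25->12, 30->13.5, 30->13.5
Step 2: Rank sum for X: R1 = 4 + 6 + 9.5 + 11 + 12 + 13.5 = 56.
Step 3: U_X = R1 - n1(n1+1)/2 = 56 - 6*7/2 = 56 - 21 = 35.
       U_Y = n1*n2 - U_X = 48 - 35 = 13.
Step 4: Ties are present, so use the tie-corrected normal approximation (with continuity correction) for the p-value.
Step 5: p-value = 0.174295; compare to alpha = 0.05. fail to reject H0.

U_X = 35, p = 0.174295, fail to reject H0 at alpha = 0.05.


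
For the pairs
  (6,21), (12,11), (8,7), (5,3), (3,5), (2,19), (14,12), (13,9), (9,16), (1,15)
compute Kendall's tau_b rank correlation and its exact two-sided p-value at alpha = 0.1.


Step 1: Enumerate the 45 unordered pairs (i,j) with i<j and classify each by sign(x_j-x_i) * sign(y_j-y_i).
  (1,2):dx=+6,dy=-10->D; (1,3):dx=+2,dy=-14->D; (1,4):dx=-1,dy=-18->C; (1,5):dx=-3,dy=-16->C
  (1,6):dx=-4,dy=-2->C; (1,7):dx=+8,dy=-9->D; (1,8):dx=+7,dy=-12->D; (1,9):dx=+3,dy=-5->D
  (1,10):dx=-5,dy=-6->C; (2,3):dx=-4,dy=-4->C; (2,4):dx=-7,dy=-8->C; (2,5):dx=-9,dy=-6->C
  (2,6):dx=-10,dy=+8->D; (2,7):dx=+2,dy=+1->C; (2,8):dx=+1,dy=-2->D; (2,9):dx=-3,dy=+5->D
  (2,10):dx=-11,dy=+4->D; (3,4):dx=-3,dy=-4->C; (3,5):dx=-5,dy=-2->C; (3,6):dx=-6,dy=+12->D
  (3,7):dx=+6,dy=+5->C; (3,8):dx=+5,dy=+2->C; (3,9):dx=+1,dy=+9->C; (3,10):dx=-7,dy=+8->D
  (4,5):dx=-2,dy=+2->D; (4,6):dx=-3,dy=+16->D; (4,7):dx=+9,dy=+9->C; (4,8):dx=+8,dy=+6->C
  (4,9):dx=+4,dy=+13->C; (4,10):dx=-4,dy=+12->D; (5,6):dx=-1,dy=+14->D; (5,7):dx=+11,dy=+7->C
  (5,8):dx=+10,dy=+4->C; (5,9):dx=+6,dy=+11->C; (5,10):dx=-2,dy=+10->D; (6,7):dx=+12,dy=-7->D
  (6,8):dx=+11,dy=-10->D; (6,9):dx=+7,dy=-3->D; (6,10):dx=-1,dy=-4->C; (7,8):dx=-1,dy=-3->C
  (7,9):dx=-5,dy=+4->D; (7,10):dx=-13,dy=+3->D; (8,9):dx=-4,dy=+7->D; (8,10):dx=-12,dy=+6->D
  (9,10):dx=-8,dy=-1->C
Step 2: C = 22, D = 23, total pairs = 45.
Step 3: tau = (C - D)/(n(n-1)/2) = (22 - 23)/45 = -0.022222.
Step 4: Exact two-sided p-value (enumerate n! = 3628800 permutations of y under H0): p = 1.000000.
Step 5: alpha = 0.1. fail to reject H0.

tau_b = -0.0222 (C=22, D=23), p = 1.000000, fail to reject H0.


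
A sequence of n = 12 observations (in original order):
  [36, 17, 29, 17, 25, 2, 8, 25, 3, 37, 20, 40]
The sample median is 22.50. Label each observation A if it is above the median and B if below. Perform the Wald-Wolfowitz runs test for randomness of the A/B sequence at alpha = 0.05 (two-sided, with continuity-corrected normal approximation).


Step 1: Compute median = 22.50; label A = above, B = below.
Labels in order: ABABABBABABA  (n_A = 6, n_B = 6)
Step 2: Count runs R = 11.
Step 3: Under H0 (random ordering), E[R] = 2*n_A*n_B/(n_A+n_B) + 1 = 2*6*6/12 + 1 = 7.0000.
        Var[R] = 2*n_A*n_B*(2*n_A*n_B - n_A - n_B) / ((n_A+n_B)^2 * (n_A+n_B-1)) = 4320/1584 = 2.7273.
        SD[R] = 1.6514.
Step 4: Continuity-corrected z = (R - 0.5 - E[R]) / SD[R] = (11 - 0.5 - 7.0000) / 1.6514 = 2.1194.
Step 5: Two-sided p-value via normal approximation = 2*(1 - Phi(|z|)) = 0.034060.
Step 6: alpha = 0.05. reject H0.

R = 11, z = 2.1194, p = 0.034060, reject H0.
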